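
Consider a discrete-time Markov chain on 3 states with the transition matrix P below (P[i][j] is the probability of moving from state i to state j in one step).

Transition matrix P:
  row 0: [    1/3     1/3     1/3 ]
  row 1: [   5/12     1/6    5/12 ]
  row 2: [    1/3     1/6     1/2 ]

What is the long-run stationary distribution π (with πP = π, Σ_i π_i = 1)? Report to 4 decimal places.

π = [0.3521, 0.2254, 0.4225]

Balance equations π_j = Σ_i π_i·P[i][j]:
  π_0 = 1/3·π_0 + 5/12·π_1 + 1/3·π_2
  π_1 = 1/3·π_0 + 1/6·π_1 + 1/6·π_2
  normalize: π_0 + π_1 + π_2 = 1
Solving the linear system gives exactly π = [25/71, 16/71, 30/71].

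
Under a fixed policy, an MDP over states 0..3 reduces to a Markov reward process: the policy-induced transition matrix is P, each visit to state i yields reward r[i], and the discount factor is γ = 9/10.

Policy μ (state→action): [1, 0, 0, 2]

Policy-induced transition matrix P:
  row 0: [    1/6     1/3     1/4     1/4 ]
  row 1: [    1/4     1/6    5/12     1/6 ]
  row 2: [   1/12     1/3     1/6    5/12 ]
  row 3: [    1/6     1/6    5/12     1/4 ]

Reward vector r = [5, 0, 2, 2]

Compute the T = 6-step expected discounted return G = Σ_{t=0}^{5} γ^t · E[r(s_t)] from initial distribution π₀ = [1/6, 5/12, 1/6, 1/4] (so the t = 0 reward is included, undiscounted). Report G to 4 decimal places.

G = 9.1014

t=0: π = [0.1667, 0.4167, 0.1667, 0.2500], E[r] = 1.6667, γ^t·E[r] = 1.666667, running G = 1.666667
t=1: π = [0.1875, 0.2222, 0.3472, 0.2431], E[r] = 2.1181, γ^t·E[r] = 1.906250, running G = 3.572917
t=2: π = [0.1563, 0.2558, 0.2986, 0.2894], E[r] = 1.9572, γ^t·E[r] = 1.585313, running G = 5.158229
t=3: π = [0.1631, 0.2425, 0.3160, 0.2785], E[r] = 2.0043, γ^t·E[r] = 1.461164, running G = 6.619393
t=4: π = [0.1605, 0.2465, 0.3105, 0.2825], E[r] = 1.9886, γ^t·E[r] = 1.304722, running G = 7.924115
t=5: π = [0.1613, 0.2452, 0.3123, 0.2812], E[r] = 1.9937, γ^t·E[r] = 1.177237, running G = 9.101352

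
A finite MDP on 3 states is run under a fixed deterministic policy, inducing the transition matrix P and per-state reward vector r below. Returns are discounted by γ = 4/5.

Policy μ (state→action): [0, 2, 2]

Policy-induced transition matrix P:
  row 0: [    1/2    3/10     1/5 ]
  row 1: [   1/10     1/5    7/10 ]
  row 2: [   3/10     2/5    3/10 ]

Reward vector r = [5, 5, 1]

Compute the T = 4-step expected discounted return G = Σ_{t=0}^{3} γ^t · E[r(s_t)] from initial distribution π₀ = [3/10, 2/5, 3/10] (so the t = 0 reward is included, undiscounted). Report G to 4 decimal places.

G = 10.3801

t=0: π = [0.3000, 0.4000, 0.3000], E[r] = 3.8000, γ^t·E[r] = 3.800000, running G = 3.800000
t=1: π = [0.2800, 0.2900, 0.4300], E[r] = 3.2800, γ^t·E[r] = 2.624000, running G = 6.424000
t=2: π = [0.2980, 0.3140, 0.3880], E[r] = 3.4480, γ^t·E[r] = 2.206720, running G = 8.630720
t=3: π = [0.2968, 0.3074, 0.3958], E[r] = 3.4168, γ^t·E[r] = 1.749402, running G = 10.380122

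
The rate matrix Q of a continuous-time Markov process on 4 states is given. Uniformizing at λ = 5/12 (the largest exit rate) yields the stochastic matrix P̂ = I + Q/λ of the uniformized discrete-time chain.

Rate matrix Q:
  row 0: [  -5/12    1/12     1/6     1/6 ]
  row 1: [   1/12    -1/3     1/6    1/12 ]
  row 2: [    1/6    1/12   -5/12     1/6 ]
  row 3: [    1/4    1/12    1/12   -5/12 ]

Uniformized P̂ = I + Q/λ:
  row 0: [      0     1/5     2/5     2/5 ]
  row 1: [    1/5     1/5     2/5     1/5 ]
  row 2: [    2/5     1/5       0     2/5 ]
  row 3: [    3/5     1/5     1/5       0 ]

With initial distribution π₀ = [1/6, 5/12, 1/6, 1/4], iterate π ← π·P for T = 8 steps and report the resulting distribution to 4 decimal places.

π = [0.2936, 0.2000, 0.2492, 0.2572]

t=0: π = [0.1667, 0.4167, 0.1667, 0.2500]
t=1: π = [0.3000, 0.2000, 0.2833, 0.2167]
t=2: π = [0.2833, 0.2000, 0.2433, 0.2733]
t=3: π = [0.3013, 0.2000, 0.2480, 0.2507]
t=4: π = [0.2896, 0.2000, 0.2507, 0.2597]
t=5: π = [0.2961, 0.2000, 0.2478, 0.2561]
t=6: π = [0.2928, 0.2000, 0.2497, 0.2576]
t=7: π = [0.2944, 0.2000, 0.2486, 0.2570]
t=8: π = [0.2936, 0.2000, 0.2492, 0.2572]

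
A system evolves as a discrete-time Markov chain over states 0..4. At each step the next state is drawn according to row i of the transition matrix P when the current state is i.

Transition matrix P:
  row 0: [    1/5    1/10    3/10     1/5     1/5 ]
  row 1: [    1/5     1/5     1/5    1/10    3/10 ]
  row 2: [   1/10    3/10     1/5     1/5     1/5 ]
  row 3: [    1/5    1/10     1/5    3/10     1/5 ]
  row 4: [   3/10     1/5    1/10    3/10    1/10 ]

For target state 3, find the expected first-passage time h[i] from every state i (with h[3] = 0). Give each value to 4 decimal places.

First-step conditioning: h[3] = 0; for i ≠ 3, h[i] = 1 + Σ_k P[i][k]·h[k].
  h[0] = 1 + 1/5·h[0] + 1/10·h[1] + 3/10·h[2] + 1/5·h[4]
  h[1] = 1 + 1/5·h[0] + 1/5·h[1] + 1/5·h[2] + 3/10·h[4]
  h[2] = 1 + 1/10·h[0] + 3/10·h[1] + 1/5·h[2] + 1/5·h[4]
  h[4] = 1 + 3/10·h[0] + 1/5·h[1] + 1/10·h[2] + 1/10·h[4]
Solving the 4×4 linear system over states ≠ 3 gives exactly h = [1840/371, 6070/1113, 5620/1113, 0, 5050/1113] (h[3] = 0 is the target).

h = [4.9596, 5.4537, 5.0494, 0.0000, 4.5373]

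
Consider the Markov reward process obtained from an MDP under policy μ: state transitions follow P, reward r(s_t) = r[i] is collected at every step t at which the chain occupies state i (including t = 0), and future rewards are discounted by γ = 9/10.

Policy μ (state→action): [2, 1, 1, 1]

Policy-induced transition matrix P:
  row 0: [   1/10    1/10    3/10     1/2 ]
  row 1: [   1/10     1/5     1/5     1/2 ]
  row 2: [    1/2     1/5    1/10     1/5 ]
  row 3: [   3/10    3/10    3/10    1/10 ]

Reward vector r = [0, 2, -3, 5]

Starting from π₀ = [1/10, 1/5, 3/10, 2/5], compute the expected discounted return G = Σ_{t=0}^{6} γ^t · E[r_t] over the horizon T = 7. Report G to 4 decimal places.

G = 6.6507

t=0: π = [0.1000, 0.2000, 0.3000, 0.4000], E[r] = 1.5000, γ^t·E[r] = 1.500000, running G = 1.500000
t=1: π = [0.3000, 0.2300, 0.2200, 0.2500], E[r] = 1.0500, γ^t·E[r] = 0.945000, running G = 2.445000
t=2: π = [0.2380, 0.1950, 0.2330, 0.3340], E[r] = 1.3610, γ^t·E[r] = 1.102410, running G = 3.547410
t=3: π = [0.2600, 0.2096, 0.2339, 0.2965], E[r] = 1.2000, γ^t·E[r] = 0.874800, running G = 4.422210
t=4: π = [0.2529, 0.2037, 0.2323, 0.3112], E[r] = 1.2667, γ^t·E[r] = 0.831062, running G = 5.253272
t=5: π = [0.2552, 0.2058, 0.2332, 0.3058], E[r] = 1.2413, γ^t·E[r] = 0.732960, running G = 5.986233
t=6: π = [0.2544, 0.2051, 0.2328, 0.3077], E[r] = 1.2504, γ^t·E[r] = 0.664494, running G = 6.650727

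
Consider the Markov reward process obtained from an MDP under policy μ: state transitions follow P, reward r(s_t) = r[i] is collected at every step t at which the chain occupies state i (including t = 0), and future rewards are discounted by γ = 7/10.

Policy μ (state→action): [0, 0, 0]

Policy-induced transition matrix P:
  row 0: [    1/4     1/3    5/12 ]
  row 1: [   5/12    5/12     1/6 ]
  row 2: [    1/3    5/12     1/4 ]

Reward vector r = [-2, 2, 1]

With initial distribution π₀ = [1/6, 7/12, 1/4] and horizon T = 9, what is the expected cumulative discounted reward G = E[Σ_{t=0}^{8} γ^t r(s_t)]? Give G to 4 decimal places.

t=0: π = [0.1667, 0.5833, 0.2500], E[r] = 1.0833, γ^t·E[r] = 1.083333, running G = 1.083333
t=1: π = [0.3681, 0.4028, 0.2292], E[r] = 0.2986, γ^t·E[r] = 0.209028, running G = 1.292361
t=2: π = [0.3362, 0.3860, 0.2778], E[r] = 0.3773, γ^t·E[r] = 0.184884, running G = 1.477245
t=3: π = [0.3375, 0.3886, 0.2739], E[r] = 0.3762, γ^t·E[r] = 0.129039, running G = 1.606284
t=4: π = [0.3376, 0.3885, 0.2739], E[r] = 0.3758, γ^t·E[r] = 0.090218, running G = 1.696502
t=5: π = [0.3376, 0.3885, 0.2739], E[r] = 0.3758, γ^t·E[r] = 0.063160, running G = 1.759662
t=6: π = [0.3376, 0.3885, 0.2739], E[r] = 0.3758, γ^t·E[r] = 0.044212, running G = 1.803874
t=7: π = [0.3376, 0.3885, 0.2739], E[r] = 0.3758, γ^t·E[r] = 0.030948, running G = 1.834823
t=8: π = [0.3376, 0.3885, 0.2739], E[r] = 0.3758, γ^t·E[r] = 0.021664, running G = 1.856486

G = 1.8565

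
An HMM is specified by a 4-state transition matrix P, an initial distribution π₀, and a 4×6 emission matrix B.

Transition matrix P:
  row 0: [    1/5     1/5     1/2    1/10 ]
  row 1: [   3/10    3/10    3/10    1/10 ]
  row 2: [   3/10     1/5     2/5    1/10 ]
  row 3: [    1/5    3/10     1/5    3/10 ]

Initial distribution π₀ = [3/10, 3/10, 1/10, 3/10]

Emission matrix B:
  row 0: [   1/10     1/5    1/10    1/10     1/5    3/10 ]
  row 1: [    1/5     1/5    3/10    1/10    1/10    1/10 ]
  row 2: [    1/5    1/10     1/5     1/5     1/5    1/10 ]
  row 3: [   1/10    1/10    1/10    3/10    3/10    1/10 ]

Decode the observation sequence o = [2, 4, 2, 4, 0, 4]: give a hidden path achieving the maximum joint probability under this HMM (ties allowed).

t=0: δ = [3.000e-02, 9.000e-02, 2.000e-02, 3.000e-02]  (obs o_0=2)
t=1: δ = [5.400e-03, 2.700e-03, 5.400e-03, 2.700e-03]  ψ = [1, 1, 1, 1]  (obs o_1=4)
t=2: δ = [1.620e-04, 3.240e-04, 5.400e-04, 8.100e-05]  ψ = [2, 0, 0, 3]  (obs o_2=2)
t=3: δ = [3.240e-05, 1.080e-05, 4.320e-05, 1.620e-05]  ψ = [2, 2, 2, 2]  (obs o_3=4)
t=4: δ = [1.296e-06, 1.728e-06, 3.456e-06, 4.860e-07]  ψ = [2, 2, 2, 3]  (obs o_4=0)
t=5: δ = [2.074e-07, 6.912e-08, 2.765e-07, 1.037e-07]  ψ = [2, 2, 2, 2]  (obs o_5=4)
backtrack: best end state = 2; path = [1, 0, 2, 2, 2, 2]

path = [1, 0, 2, 2, 2, 2]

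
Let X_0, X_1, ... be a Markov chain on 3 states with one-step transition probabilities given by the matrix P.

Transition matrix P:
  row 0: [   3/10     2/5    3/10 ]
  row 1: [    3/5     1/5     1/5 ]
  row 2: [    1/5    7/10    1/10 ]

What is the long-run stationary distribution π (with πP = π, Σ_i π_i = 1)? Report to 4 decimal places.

Balance equations π_j = Σ_i π_i·P[i][j]:
  π_0 = 3/10·π_0 + 3/5·π_1 + 1/5·π_2
  π_1 = 2/5·π_0 + 1/5·π_1 + 7/10·π_2
  normalize: π_0 + π_1 + π_2 = 1
Solving the linear system gives exactly π = [58/147, 19/49, 32/147].

π = [0.3946, 0.3878, 0.2177]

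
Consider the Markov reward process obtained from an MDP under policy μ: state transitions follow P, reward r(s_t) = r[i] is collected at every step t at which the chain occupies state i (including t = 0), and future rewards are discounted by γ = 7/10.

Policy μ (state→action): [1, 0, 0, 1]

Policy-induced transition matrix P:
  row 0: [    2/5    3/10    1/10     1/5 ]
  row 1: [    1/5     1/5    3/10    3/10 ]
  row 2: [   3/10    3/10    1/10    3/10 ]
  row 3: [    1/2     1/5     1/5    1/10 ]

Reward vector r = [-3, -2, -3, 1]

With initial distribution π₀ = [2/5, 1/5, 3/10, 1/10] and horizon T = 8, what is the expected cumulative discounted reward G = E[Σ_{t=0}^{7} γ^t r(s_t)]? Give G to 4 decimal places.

G = -6.3333

t=0: π = [0.4000, 0.2000, 0.3000, 0.1000], E[r] = -2.4000, γ^t·E[r] = -2.400000, running G = -2.400000
t=1: π = [0.3400, 0.2700, 0.1500, 0.2400], E[r] = -1.7700, γ^t·E[r] = -1.239000, running G = -3.639000
t=2: π = [0.3550, 0.2490, 0.1780, 0.2180], E[r] = -1.8790, γ^t·E[r] = -0.920710, running G = -4.559710
t=3: π = [0.3542, 0.2533, 0.1716, 0.2209], E[r] = -1.8631, γ^t·E[r] = -0.639043, running G = -5.198753
t=4: π = [0.3543, 0.2526, 0.1728, 0.2204], E[r] = -1.8658, γ^t·E[r] = -0.447983, running G = -5.646737
t=5: π = [0.3542, 0.2527, 0.1726, 0.2205], E[r] = -1.8653, γ^t·E[r] = -0.313505, running G = -5.960242
t=6: π = [0.3543, 0.2527, 0.1726, 0.2205], E[r] = -1.8654, γ^t·E[r] = -0.219464, running G = -6.179706
t=7: π = [0.3543, 0.2527, 0.1726, 0.2205], E[r] = -1.8654, γ^t·E[r] = -0.153624, running G = -6.333330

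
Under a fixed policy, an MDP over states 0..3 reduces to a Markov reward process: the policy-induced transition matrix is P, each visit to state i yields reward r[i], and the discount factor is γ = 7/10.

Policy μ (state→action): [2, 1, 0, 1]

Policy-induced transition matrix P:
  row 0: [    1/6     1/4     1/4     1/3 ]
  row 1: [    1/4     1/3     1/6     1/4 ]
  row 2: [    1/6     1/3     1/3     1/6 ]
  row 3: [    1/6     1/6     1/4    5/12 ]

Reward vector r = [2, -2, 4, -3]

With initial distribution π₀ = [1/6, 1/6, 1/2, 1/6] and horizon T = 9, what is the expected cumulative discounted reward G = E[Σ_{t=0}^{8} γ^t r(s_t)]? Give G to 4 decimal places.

t=0: π = [0.1667, 0.1667, 0.5000, 0.1667], E[r] = 1.5000, γ^t·E[r] = 1.500000, running G = 1.500000
t=1: π = [0.1806, 0.2917, 0.2778, 0.2500], E[r] = 0.1389, γ^t·E[r] = 0.097222, running G = 1.597222
t=2: π = [0.1910, 0.2766, 0.2488, 0.2836], E[r] = -0.0266, γ^t·E[r] = -0.013044, running G = 1.584178
t=3: π = [0.1897, 0.2702, 0.2477, 0.2924], E[r] = -0.0475, γ^t·E[r] = -0.016277, running G = 1.567902
t=4: π = [0.1892, 0.2688, 0.2481, 0.2939], E[r] = -0.0484, γ^t·E[r] = -0.011627, running G = 1.556274
t=5: π = [0.1891, 0.2686, 0.2483, 0.2941], E[r] = -0.0481, γ^t·E[r] = -0.008091, running G = 1.548184
t=6: π = [0.1890, 0.2686, 0.2483, 0.2941], E[r] = -0.0480, γ^t·E[r] = -0.005651, running G = 1.542532
t=7: π = [0.1890, 0.2686, 0.2483, 0.2941], E[r] = -0.0480, γ^t·E[r] = -0.003954, running G = 1.538578
t=8: π = [0.1890, 0.2686, 0.2483, 0.2941], E[r] = -0.0480, γ^t·E[r] = -0.002768, running G = 1.535810

G = 1.5358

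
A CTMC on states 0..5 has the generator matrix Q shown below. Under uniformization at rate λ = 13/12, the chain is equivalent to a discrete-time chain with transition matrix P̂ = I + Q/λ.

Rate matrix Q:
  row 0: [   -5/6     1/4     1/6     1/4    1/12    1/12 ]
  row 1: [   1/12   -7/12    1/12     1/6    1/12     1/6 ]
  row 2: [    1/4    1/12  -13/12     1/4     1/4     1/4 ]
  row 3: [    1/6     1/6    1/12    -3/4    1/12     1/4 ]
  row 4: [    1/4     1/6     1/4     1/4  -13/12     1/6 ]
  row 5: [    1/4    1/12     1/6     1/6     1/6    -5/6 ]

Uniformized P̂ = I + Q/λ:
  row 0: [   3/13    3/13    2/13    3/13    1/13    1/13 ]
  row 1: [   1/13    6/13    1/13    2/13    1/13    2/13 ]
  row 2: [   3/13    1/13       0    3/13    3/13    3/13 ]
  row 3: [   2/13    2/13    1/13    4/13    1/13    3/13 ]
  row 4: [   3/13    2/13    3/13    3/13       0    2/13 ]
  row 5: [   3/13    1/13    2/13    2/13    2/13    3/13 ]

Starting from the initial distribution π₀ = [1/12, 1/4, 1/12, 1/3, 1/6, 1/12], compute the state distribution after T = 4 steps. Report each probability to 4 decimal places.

π = [0.1816, 0.2103, 0.1114, 0.2175, 0.1002, 0.1790]

t=0: π = [0.0833, 0.2500, 0.0833, 0.3333, 0.1667, 0.0833]
t=1: π = [0.1667, 0.2244, 0.1090, 0.2308, 0.0833, 0.1859]
t=2: π = [0.1785, 0.2130, 0.1085, 0.2170, 0.1016, 0.1815]
t=3: π = [0.1813, 0.2108, 0.1119, 0.2171, 0.0998, 0.1791]
t=4: π = [0.1816, 0.2103, 0.1114, 0.2175, 0.1002, 0.1790]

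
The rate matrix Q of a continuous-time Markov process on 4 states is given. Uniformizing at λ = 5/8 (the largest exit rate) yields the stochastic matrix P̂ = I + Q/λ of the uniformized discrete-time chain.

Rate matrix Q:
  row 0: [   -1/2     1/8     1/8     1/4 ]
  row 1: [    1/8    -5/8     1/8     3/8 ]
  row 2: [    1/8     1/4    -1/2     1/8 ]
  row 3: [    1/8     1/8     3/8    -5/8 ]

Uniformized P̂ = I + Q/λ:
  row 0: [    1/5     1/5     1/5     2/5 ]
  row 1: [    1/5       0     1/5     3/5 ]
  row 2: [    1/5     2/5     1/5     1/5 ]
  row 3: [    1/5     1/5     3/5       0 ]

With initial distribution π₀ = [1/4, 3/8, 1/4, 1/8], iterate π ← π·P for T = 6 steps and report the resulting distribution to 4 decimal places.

π = [0.2000, 0.2181, 0.3081, 0.2738]

t=0: π = [0.2500, 0.3750, 0.2500, 0.1250]
t=1: π = [0.2000, 0.1750, 0.2500, 0.3750]
t=2: π = [0.2000, 0.2150, 0.3500, 0.2350]
t=3: π = [0.2000, 0.2270, 0.2940, 0.2790]
t=4: π = [0.2000, 0.2134, 0.3116, 0.2750]
t=5: π = [0.2000, 0.2196, 0.3100, 0.2704]
t=6: π = [0.2000, 0.2181, 0.3081, 0.2738]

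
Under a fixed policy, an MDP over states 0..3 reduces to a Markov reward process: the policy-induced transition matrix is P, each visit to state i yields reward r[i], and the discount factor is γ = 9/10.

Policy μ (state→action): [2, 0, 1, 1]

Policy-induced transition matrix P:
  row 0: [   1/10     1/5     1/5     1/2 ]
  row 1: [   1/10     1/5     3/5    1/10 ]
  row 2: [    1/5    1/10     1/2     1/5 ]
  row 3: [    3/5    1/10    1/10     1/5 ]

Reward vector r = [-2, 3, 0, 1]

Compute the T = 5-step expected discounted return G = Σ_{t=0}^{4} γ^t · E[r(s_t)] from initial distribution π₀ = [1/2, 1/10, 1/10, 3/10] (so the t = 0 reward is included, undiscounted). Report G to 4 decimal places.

G = 0.1805

t=0: π = [0.5000, 0.1000, 0.1000, 0.3000], E[r] = -0.4000, γ^t·E[r] = -0.400000, running G = -0.400000
t=1: π = [0.2600, 0.1600, 0.2400, 0.3400], E[r] = 0.3000, γ^t·E[r] = 0.270000, running G = -0.130000
t=2: π = [0.2940, 0.1420, 0.3020, 0.2620], E[r] = 0.1000, γ^t·E[r] = 0.081000, running G = -0.049000
t=3: π = [0.2612, 0.1436, 0.3212, 0.2740], E[r] = 0.1824, γ^t·E[r] = 0.132970, running G = 0.083970
t=4: π = [0.2691, 0.1405, 0.3264, 0.2640], E[r] = 0.1472, γ^t·E[r] = 0.096578, running G = 0.180548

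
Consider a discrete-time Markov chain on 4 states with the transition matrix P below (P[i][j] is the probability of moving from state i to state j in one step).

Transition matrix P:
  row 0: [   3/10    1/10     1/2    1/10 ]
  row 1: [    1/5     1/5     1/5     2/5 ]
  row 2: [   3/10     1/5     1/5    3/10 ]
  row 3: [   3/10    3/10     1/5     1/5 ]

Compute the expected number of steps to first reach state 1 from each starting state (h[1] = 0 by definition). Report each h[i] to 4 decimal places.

h = [5.8294, 0.0000, 5.2133, 4.7393]

First-step conditioning: h[1] = 0; for i ≠ 1, h[i] = 1 + Σ_k P[i][k]·h[k].
  h[0] = 1 + 3/10·h[0] + 1/2·h[2] + 1/10·h[3]
  h[2] = 1 + 3/10·h[0] + 1/5·h[2] + 3/10·h[3]
  h[3] = 1 + 3/10·h[0] + 1/5·h[2] + 1/5·h[3]
Solving the 3×3 linear system over states ≠ 1 gives exactly h = [1230/211, 0, 1100/211, 1000/211] (h[1] = 0 is the target).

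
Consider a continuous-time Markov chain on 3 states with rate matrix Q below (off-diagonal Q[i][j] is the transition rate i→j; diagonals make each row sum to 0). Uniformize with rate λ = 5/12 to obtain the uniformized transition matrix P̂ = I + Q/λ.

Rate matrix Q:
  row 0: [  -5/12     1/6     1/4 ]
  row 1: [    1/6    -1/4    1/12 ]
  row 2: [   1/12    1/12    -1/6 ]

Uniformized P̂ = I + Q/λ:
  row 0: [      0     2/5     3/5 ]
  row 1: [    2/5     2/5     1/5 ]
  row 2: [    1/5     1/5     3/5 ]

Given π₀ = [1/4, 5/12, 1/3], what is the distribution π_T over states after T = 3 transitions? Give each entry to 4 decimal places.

t=0: π = [0.2500, 0.4167, 0.3333]
t=1: π = [0.2333, 0.3333, 0.4333]
t=2: π = [0.2200, 0.3133, 0.4667]
t=3: π = [0.2187, 0.3067, 0.4747]

π = [0.2187, 0.3067, 0.4747]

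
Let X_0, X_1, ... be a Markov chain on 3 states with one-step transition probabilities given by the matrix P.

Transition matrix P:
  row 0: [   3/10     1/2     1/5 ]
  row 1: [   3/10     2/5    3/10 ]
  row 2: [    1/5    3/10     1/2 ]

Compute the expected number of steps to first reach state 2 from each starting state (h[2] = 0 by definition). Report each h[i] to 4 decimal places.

First-step conditioning: h[2] = 0; for i ≠ 2, h[i] = 1 + Σ_k P[i][k]·h[k].
  h[0] = 1 + 3/10·h[0] + 1/2·h[1]
  h[1] = 1 + 3/10·h[0] + 2/5·h[1]
Solving the 2×2 linear system over states ≠ 2 gives exactly h = [110/27, 100/27, 0] (h[2] = 0 is the target).

h = [4.0741, 3.7037, 0.0000]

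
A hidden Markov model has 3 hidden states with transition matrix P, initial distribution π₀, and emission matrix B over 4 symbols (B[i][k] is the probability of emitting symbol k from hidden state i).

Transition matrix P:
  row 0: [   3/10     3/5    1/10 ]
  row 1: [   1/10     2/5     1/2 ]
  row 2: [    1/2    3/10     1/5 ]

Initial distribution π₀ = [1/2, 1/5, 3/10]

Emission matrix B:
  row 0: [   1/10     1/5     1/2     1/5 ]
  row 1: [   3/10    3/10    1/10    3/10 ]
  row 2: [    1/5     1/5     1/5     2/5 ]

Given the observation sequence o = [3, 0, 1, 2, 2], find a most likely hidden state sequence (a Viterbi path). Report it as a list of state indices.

path = [0, 1, 2, 0, 0]

t=0: δ = [1.000e-01, 6.000e-02, 1.200e-01]  (obs o_0=3)
t=1: δ = [6.000e-03, 1.800e-02, 6.000e-03]  ψ = [2, 0, 1]  (obs o_1=0)
t=2: δ = [6.000e-04, 2.160e-03, 1.800e-03]  ψ = [2, 1, 1]  (obs o_2=1)
t=3: δ = [4.500e-04, 8.640e-05, 2.160e-04]  ψ = [2, 1, 1]  (obs o_3=2)
t=4: δ = [6.750e-05, 2.700e-05, 9.000e-06]  ψ = [0, 0, 0]  (obs o_4=2)
backtrack: best end state = 0; path = [0, 1, 2, 0, 0]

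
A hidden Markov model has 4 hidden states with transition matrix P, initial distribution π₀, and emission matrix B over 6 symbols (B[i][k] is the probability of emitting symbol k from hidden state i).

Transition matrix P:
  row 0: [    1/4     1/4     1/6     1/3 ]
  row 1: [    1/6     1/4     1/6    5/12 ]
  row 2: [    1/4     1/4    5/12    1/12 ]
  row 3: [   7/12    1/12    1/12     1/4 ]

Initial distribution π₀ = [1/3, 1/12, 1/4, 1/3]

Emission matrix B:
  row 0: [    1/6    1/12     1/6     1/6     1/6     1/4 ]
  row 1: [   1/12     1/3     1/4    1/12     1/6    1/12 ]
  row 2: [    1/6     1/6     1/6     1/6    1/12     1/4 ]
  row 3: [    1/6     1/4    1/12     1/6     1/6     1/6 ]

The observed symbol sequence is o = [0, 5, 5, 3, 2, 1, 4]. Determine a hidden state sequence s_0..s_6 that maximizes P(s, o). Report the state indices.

path = [3, 0, 3, 0, 1, 3, 0]

t=0: δ = [5.556e-02, 6.944e-03, 4.167e-02, 5.556e-02]  (obs o_0=0)
t=1: δ = [8.102e-03, 1.157e-03, 4.340e-03, 3.086e-03]  ψ = [3, 0, 2, 0]  (obs o_1=5)
t=2: δ = [5.064e-04, 1.688e-04, 4.521e-04, 4.501e-04]  ψ = [0, 0, 2, 0]  (obs o_2=5)
t=3: δ = [4.376e-05, 1.055e-05, 3.140e-05, 2.813e-05]  ψ = [3, 0, 2, 0]  (obs o_3=3)
t=4: δ = [2.735e-06, 2.735e-06, 2.180e-06, 1.216e-06]  ψ = [3, 0, 2, 0]  (obs o_4=2)
t=5: δ = [5.909e-08, 2.279e-07, 1.514e-07, 2.849e-07]  ψ = [3, 0, 2, 1]  (obs o_5=1)
t=6: δ = [2.770e-08, 9.497e-09, 5.257e-09, 1.583e-08]  ψ = [3, 1, 2, 1]  (obs o_6=4)
backtrack: best end state = 0; path = [3, 0, 3, 0, 1, 3, 0]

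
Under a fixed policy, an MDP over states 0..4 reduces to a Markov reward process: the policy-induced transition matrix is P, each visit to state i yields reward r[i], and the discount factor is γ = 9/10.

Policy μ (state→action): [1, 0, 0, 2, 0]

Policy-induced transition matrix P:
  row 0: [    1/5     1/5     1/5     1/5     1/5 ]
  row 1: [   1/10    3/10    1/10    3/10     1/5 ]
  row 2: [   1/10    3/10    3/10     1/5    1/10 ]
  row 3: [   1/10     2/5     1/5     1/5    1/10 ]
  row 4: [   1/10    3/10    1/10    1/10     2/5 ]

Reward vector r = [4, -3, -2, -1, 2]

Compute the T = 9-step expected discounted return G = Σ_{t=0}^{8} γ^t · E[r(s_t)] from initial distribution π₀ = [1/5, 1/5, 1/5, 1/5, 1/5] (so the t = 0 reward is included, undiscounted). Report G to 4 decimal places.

G = -3.1434

t=0: π = [0.2000, 0.2000, 0.2000, 0.2000, 0.2000], E[r] = 0.0000, γ^t·E[r] = 0.000000, running G = 0.000000
t=1: π = [0.1200, 0.3000, 0.1800, 0.2000, 0.2000], E[r] = -0.5800, γ^t·E[r] = -0.522000, running G = -0.522000
t=2: π = [0.1120, 0.3080, 0.1680, 0.2100, 0.2020], E[r] = -0.6180, γ^t·E[r] = -0.500580, running G = -1.022580
t=3: π = [0.1112, 0.3098, 0.1658, 0.2106, 0.2026], E[r] = -0.6216, γ^t·E[r] = -0.453146, running G = -1.475726
t=4: π = [0.1111, 0.3099, 0.1653, 0.2107, 0.2029], E[r] = -0.6210, γ^t·E[r] = -0.407425, running G = -1.883151
t=5: π = [0.1111, 0.3100, 0.1653, 0.2107, 0.2030], E[r] = -0.6207, γ^t·E[r] = -0.366518, running G = -2.249670
t=6: π = [0.1111, 0.3100, 0.1652, 0.2107, 0.2030], E[r] = -0.6206, γ^t·E[r] = -0.329812, running G = -2.579482
t=7: π = [0.1111, 0.3100, 0.1652, 0.2107, 0.2030], E[r] = -0.6206, γ^t·E[r] = -0.296817, running G = -2.876299
t=8: π = [0.1111, 0.3100, 0.1652, 0.2107, 0.2030], E[r] = -0.6206, γ^t·E[r] = -0.267131, running G = -3.143430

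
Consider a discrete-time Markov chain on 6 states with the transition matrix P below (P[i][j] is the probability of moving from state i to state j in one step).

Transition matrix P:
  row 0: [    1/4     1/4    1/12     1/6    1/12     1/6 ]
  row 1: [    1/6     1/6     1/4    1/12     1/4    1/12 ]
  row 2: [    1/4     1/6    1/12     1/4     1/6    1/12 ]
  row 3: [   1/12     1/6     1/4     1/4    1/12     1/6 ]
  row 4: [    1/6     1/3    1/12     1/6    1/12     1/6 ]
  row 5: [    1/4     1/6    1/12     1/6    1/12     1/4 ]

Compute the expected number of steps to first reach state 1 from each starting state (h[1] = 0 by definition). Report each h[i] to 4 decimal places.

h = [4.5908, 0.0000, 4.9469, 5.0729, 4.2082, 5.0081]

First-step conditioning: h[1] = 0; for i ≠ 1, h[i] = 1 + Σ_k P[i][k]·h[k].
  h[0] = 1 + 1/4·h[0] + 1/12·h[2] + 1/6·h[3] + 1/12·h[4] + 1/6·h[5]
  h[2] = 1 + 1/4·h[0] + 1/12·h[2] + 1/4·h[3] + 1/6·h[4] + 1/12·h[5]
  h[3] = 1 + 1/12·h[0] + 1/4·h[2] + 1/4·h[3] + 1/12·h[4] + 1/6·h[5]
  h[4] = 1 + 1/6·h[0] + 1/12·h[2] + 1/6·h[3] + 1/12·h[4] + 1/6·h[5]
  h[5] = 1 + 1/4·h[0] + 1/12·h[2] + 1/6·h[3] + 1/12·h[4] + 1/4·h[5]
Solving the 5×5 linear system over states ≠ 1 gives exactly h = [41184/8971, 0, 221892/44855, 227544/44855, 37752/8971, 44928/8971] (h[1] = 0 is the target).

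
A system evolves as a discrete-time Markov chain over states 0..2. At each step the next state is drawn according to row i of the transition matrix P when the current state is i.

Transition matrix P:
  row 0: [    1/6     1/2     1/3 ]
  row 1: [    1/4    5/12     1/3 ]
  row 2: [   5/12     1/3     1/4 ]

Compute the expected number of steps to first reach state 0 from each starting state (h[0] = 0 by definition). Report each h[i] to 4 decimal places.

h = [0.0000, 3.3191, 2.8085]

First-step conditioning: h[0] = 0; for i ≠ 0, h[i] = 1 + Σ_k P[i][k]·h[k].
  h[1] = 1 + 5/12·h[1] + 1/3·h[2]
  h[2] = 1 + 1/3·h[1] + 1/4·h[2]
Solving the 2×2 linear system over states ≠ 0 gives exactly h = [0, 156/47, 132/47] (h[0] = 0 is the target).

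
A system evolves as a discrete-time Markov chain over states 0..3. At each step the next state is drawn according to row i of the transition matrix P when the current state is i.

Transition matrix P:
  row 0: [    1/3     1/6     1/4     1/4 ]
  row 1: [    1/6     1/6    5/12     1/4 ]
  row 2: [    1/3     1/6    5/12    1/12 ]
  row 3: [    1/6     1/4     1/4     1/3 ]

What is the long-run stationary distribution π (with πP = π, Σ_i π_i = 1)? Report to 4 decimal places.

Balance equations π_j = Σ_i π_i·P[i][j]:
  π_0 = 1/3·π_0 + 1/6·π_1 + 1/3·π_2 + 1/6·π_3
  π_1 = 1/6·π_0 + 1/6·π_1 + 1/6·π_2 + 1/4·π_3
  π_2 = 1/4·π_0 + 5/12·π_1 + 5/12·π_2 + 1/4·π_3
  normalize: π_0 + π_1 + π_2 + π_3 = 1
Solving the linear system gives exactly π = [177/662, 61/331, 223/662, 70/331].

π = [0.2674, 0.1843, 0.3369, 0.2115]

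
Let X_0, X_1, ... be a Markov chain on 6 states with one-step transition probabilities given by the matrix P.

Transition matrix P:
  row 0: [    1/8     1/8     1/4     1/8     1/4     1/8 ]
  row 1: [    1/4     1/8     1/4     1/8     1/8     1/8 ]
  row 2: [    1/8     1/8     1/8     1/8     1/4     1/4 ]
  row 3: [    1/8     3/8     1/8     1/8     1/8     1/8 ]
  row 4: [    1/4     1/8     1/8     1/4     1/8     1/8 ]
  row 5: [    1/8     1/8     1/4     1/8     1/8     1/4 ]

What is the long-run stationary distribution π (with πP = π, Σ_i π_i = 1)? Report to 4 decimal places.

π = [0.1663, 0.1615, 0.1872, 0.1461, 0.1692, 0.1696]

Balance equations π_j = Σ_i π_i·P[i][j]:
  π_0 = 1/8·π_0 + 1/4·π_1 + 1/8·π_2 + 1/8·π_3 + 1/4·π_4 + 1/8·π_5
  π_1 = 1/8·π_0 + 1/8·π_1 + 1/8·π_2 + 3/8·π_3 + 1/8·π_4 + 1/8·π_5
  π_2 = 1/4·π_0 + 1/4·π_1 + 1/8·π_2 + 1/8·π_3 + 1/8·π_4 + 1/4·π_5
  π_3 = 1/8·π_0 + 1/8·π_1 + 1/8·π_2 + 1/8·π_3 + 1/4·π_4 + 1/8·π_5
  π_4 = 1/4·π_0 + 1/8·π_1 + 1/4·π_2 + 1/8·π_3 + 1/8·π_4 + 1/8·π_5
  normalize: π_0 + π_1 + π_2 + π_3 + π_4 + π_5 = 1
Solving the linear system gives exactly π = [681/4094, 992/6141, 2299/12282, 1795/12282, 1039/6141, 2083/12282].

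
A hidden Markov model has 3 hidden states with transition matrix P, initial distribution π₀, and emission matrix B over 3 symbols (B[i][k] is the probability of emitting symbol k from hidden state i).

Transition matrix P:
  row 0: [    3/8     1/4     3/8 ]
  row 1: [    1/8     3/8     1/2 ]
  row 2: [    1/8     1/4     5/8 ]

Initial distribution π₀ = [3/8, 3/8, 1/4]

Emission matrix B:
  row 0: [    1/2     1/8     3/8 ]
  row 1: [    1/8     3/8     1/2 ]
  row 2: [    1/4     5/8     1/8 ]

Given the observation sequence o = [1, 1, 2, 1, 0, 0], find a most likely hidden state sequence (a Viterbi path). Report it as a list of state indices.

path = [2, 2, 1, 2, 2, 2]

t=0: δ = [4.688e-02, 1.406e-01, 1.562e-01]  (obs o_0=1)
t=1: δ = [2.441e-03, 1.978e-02, 6.104e-02]  ψ = [2, 1, 2]  (obs o_1=1)
t=2: δ = [2.861e-03, 7.629e-03, 4.768e-03]  ψ = [2, 2, 2]  (obs o_2=2)
t=3: δ = [1.341e-04, 1.073e-03, 2.384e-03]  ψ = [0, 1, 1]  (obs o_3=1)
t=4: δ = [1.490e-04, 7.451e-05, 3.725e-04]  ψ = [2, 2, 2]  (obs o_4=0)
t=5: δ = [2.794e-05, 1.164e-05, 5.821e-05]  ψ = [0, 2, 2]  (obs o_5=0)
backtrack: best end state = 2; path = [2, 2, 1, 2, 2, 2]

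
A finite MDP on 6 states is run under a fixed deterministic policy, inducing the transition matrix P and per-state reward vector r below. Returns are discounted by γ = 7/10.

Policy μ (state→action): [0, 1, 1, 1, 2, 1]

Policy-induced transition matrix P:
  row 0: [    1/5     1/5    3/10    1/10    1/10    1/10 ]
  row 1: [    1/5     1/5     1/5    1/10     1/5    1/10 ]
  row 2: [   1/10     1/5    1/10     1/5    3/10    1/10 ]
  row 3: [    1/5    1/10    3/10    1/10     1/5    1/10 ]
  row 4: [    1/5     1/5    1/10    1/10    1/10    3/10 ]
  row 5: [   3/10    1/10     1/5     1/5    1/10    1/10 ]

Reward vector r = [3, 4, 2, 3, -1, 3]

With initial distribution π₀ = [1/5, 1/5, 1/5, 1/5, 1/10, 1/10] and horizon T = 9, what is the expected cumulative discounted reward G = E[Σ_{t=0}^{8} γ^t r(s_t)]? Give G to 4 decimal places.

G = 7.6108

t=0: π = [0.2000, 0.2000, 0.2000, 0.2000, 0.1000, 0.1000], E[r] = 2.6000, γ^t·E[r] = 2.600000, running G = 2.600000
t=1: π = [0.1900, 0.1700, 0.2100, 0.1300, 0.1800, 0.1200], E[r] = 2.2400, γ^t·E[r] = 1.568000, running G = 4.168000
t=2: π = [0.1910, 0.1750, 0.1930, 0.1330, 0.1720, 0.1360], E[r] = 2.2940, γ^t·E[r] = 1.124060, running G = 5.292060
t=3: π = [0.1943, 0.1731, 0.1959, 0.1329, 0.1694, 0.1344], E[r] = 2.2996, γ^t·E[r] = 0.788763, running G = 6.080823
t=4: π = [0.1939, 0.1733, 0.1962, 0.1330, 0.1698, 0.1339], E[r] = 2.2980, γ^t·E[r] = 0.551740, running G = 6.632563
t=5: π = [0.1938, 0.1733, 0.1961, 0.1330, 0.1699, 0.1340], E[r] = 2.2977, γ^t·E[r] = 0.386182, running G = 7.018745
t=6: π = [0.1938, 0.1733, 0.1961, 0.1330, 0.1698, 0.1340], E[r] = 2.2978, γ^t·E[r] = 0.270337, running G = 7.289082
t=7: π = [0.1938, 0.1733, 0.1961, 0.1330, 0.1698, 0.1340], E[r] = 2.2978, γ^t·E[r] = 0.189236, running G = 7.478318
t=8: π = [0.1938, 0.1733, 0.1961, 0.1330, 0.1698, 0.1340], E[r] = 2.2978, γ^t·E[r] = 0.132465, running G = 7.610783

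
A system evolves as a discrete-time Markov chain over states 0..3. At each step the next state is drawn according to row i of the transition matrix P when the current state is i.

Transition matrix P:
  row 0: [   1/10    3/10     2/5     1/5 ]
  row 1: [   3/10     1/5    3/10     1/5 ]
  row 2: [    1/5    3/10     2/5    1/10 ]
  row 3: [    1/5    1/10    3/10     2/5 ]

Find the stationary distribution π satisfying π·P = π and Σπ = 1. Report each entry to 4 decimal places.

Balance equations π_j = Σ_i π_i·P[i][j]:
  π_0 = 1/10·π_0 + 3/10·π_1 + 1/5·π_2 + 1/5·π_3
  π_1 = 3/10·π_0 + 1/5·π_1 + 3/10·π_2 + 1/10·π_3
  π_2 = 2/5·π_0 + 3/10·π_1 + 2/5·π_2 + 3/10·π_3
  normalize: π_0 + π_1 + π_2 + π_3 = 1
Solving the linear system gives exactly π = [177/871, 205/871, 310/871, 179/871].

π = [0.2032, 0.2354, 0.3559, 0.2055]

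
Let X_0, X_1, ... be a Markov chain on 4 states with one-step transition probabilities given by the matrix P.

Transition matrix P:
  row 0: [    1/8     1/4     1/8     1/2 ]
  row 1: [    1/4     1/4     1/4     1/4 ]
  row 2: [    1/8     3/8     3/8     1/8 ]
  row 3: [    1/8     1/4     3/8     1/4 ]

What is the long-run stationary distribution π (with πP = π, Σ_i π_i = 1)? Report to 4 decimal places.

Balance equations π_j = Σ_i π_i·P[i][j]:
  π_0 = 1/8·π_0 + 1/4·π_1 + 1/8·π_2 + 1/8·π_3
  π_1 = 1/4·π_0 + 1/4·π_1 + 3/8·π_2 + 1/4·π_3
  π_2 = 1/8·π_0 + 1/4·π_1 + 3/8·π_2 + 3/8·π_3
  normalize: π_0 + π_1 + π_2 + π_3 = 1
Solving the linear system gives exactly π = [14/87, 25/87, 26/87, 22/87].

π = [0.1609, 0.2874, 0.2989, 0.2529]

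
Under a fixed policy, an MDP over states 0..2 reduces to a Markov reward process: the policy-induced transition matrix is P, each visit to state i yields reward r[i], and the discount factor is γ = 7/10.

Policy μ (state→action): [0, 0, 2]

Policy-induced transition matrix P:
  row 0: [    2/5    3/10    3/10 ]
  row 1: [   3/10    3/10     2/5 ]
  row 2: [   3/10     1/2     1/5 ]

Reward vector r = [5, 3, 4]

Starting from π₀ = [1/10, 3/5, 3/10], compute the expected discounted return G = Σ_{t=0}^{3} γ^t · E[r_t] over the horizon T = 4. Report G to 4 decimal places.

G = 9.5704

t=0: π = [0.1000, 0.6000, 0.3000], E[r] = 3.5000, γ^t·E[r] = 3.500000, running G = 3.500000
t=1: π = [0.3100, 0.3600, 0.3300], E[r] = 3.9500, γ^t·E[r] = 2.765000, running G = 6.265000
t=2: π = [0.3310, 0.3660, 0.3030], E[r] = 3.9650, γ^t·E[r] = 1.942850, running G = 8.207850
t=3: π = [0.3331, 0.3606, 0.3063], E[r] = 3.9725, γ^t·E[r] = 1.362568, running G = 9.570418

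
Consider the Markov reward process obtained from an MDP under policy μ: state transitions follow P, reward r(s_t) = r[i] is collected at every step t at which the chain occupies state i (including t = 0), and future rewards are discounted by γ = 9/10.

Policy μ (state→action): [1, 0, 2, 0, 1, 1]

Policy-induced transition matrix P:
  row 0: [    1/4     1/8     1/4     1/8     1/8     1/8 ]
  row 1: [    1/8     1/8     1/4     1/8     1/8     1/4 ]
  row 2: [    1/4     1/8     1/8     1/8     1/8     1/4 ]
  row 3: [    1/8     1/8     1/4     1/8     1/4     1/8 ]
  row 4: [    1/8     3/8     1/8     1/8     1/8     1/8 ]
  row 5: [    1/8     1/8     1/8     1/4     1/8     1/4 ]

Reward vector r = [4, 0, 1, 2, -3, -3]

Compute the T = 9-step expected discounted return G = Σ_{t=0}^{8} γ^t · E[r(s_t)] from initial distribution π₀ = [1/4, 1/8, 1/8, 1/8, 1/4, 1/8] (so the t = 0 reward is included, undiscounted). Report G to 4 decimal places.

G = 1.0920

t=0: π = [0.2500, 0.1250, 0.1250, 0.1250, 0.2500, 0.1250], E[r] = 0.2500, γ^t·E[r] = 0.250000, running G = 0.250000
t=1: π = [0.1719, 0.1875, 0.1875, 0.1406, 0.1406, 0.1719], E[r] = 0.2188, γ^t·E[r] = 0.196875, running G = 0.446875
t=2: π = [0.1699, 0.1602, 0.1875, 0.1465, 0.1426, 0.1934], E[r] = 0.1523, γ^t·E[r] = 0.123398, running G = 0.570273
t=3: π = [0.1697, 0.1606, 0.1846, 0.1492, 0.1433, 0.1926], E[r] = 0.1538, γ^t·E[r] = 0.112126, running G = 0.682400
t=4: π = [0.1693, 0.1608, 0.1849, 0.1491, 0.1436, 0.1922], E[r] = 0.1526, γ^t·E[r] = 0.100113, running G = 0.782513
t=5: π = [0.1693, 0.1609, 0.1849, 0.1490, 0.1436, 0.1922], E[r] = 0.1524, γ^t·E[r] = 0.089998, running G = 0.872511
t=6: π = [0.1693, 0.1609, 0.1849, 0.1490, 0.1436, 0.1923], E[r] = 0.1524, γ^t·E[r] = 0.080989, running G = 0.953499
t=7: π = [0.1693, 0.1609, 0.1849, 0.1490, 0.1436, 0.1923], E[r] = 0.1524, γ^t·E[r] = 0.072888, running G = 1.026387
t=8: π = [0.1693, 0.1609, 0.1849, 0.1490, 0.1436, 0.1923], E[r] = 0.1524, γ^t·E[r] = 0.065599, running G = 1.091986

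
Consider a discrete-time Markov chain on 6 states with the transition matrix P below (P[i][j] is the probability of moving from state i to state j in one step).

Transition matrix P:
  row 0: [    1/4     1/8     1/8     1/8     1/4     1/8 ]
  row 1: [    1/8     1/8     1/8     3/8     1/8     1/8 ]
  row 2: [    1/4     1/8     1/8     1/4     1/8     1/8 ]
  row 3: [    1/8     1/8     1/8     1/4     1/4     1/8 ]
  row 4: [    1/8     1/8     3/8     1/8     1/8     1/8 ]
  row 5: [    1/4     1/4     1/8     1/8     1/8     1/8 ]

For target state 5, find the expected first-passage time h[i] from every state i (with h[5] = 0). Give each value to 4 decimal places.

First-step conditioning: h[5] = 0; for i ≠ 5, h[i] = 1 + Σ_k P[i][k]·h[k].
  h[0] = 1 + 1/4·h[0] + 1/8·h[1] + 1/8·h[2] + 1/8·h[3] + 1/4·h[4]
  h[1] = 1 + 1/8·h[0] + 1/8·h[1] + 1/8·h[2] + 3/8·h[3] + 1/8·h[4]
  h[2] = 1 + 1/4·h[0] + 1/8·h[1] + 1/8·h[2] + 1/4·h[3] + 1/8·h[4]
  h[3] = 1 + 1/8·h[0] + 1/8·h[1] + 1/8·h[2] + 1/4·h[3] + 1/4·h[4]
  h[4] = 1 + 1/8·h[0] + 1/8·h[1] + 3/8·h[2] + 1/8·h[3] + 1/8·h[4]
Solving the 5×5 linear system over states ≠ 5 gives exactly h = [8, 8, 8, 8, 8, 0] (h[5] = 0 is the target).

h = [8.0000, 8.0000, 8.0000, 8.0000, 8.0000, 0.0000]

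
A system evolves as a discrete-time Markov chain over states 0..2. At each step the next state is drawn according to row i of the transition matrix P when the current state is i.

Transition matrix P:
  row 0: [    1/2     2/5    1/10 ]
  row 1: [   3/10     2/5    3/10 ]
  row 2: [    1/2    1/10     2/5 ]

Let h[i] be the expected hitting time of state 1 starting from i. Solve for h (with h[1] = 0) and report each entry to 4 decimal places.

First-step conditioning: h[1] = 0; for i ≠ 1, h[i] = 1 + Σ_k P[i][k]·h[k].
  h[0] = 1 + 1/2·h[0] + 1/10·h[2]
  h[2] = 1 + 1/2·h[0] + 2/5·h[2]
Solving the 2×2 linear system over states ≠ 1 gives exactly h = [14/5, 0, 4] (h[1] = 0 is the target).

h = [2.8000, 0.0000, 4.0000]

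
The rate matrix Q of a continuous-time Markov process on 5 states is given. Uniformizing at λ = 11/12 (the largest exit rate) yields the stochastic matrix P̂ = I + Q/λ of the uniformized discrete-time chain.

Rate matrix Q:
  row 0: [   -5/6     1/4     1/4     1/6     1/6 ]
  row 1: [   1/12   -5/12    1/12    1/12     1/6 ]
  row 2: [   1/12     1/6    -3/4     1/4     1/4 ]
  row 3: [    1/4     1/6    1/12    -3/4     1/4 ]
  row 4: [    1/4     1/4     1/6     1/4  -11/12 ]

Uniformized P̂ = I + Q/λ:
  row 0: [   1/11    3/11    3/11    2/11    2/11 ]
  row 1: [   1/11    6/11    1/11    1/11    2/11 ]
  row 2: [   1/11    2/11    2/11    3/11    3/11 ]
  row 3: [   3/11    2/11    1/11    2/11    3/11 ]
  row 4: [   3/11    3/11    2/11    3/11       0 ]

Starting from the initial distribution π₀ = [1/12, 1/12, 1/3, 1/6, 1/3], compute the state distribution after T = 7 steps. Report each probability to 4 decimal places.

t=0: π = [0.0833, 0.0833, 0.3333, 0.1667, 0.3333]
t=1: π = [0.1818, 0.2500, 0.1667, 0.2348, 0.1667]
t=2: π = [0.1639, 0.3044, 0.1543, 0.1894, 0.1880]
t=3: π = [0.1595, 0.3245, 0.1518, 0.1853, 0.1789]
t=4: π = [0.1571, 0.3306, 0.1500, 0.1824, 0.1799]
t=5: π = [0.1568, 0.3327, 0.1495, 0.1818, 0.1793]
t=6: π = [0.1566, 0.3333, 0.1493, 0.1815, 0.1793]
t=7: π = [0.1565, 0.3336, 0.1492, 0.1814, 0.1793]

π = [0.1565, 0.3336, 0.1492, 0.1814, 0.1793]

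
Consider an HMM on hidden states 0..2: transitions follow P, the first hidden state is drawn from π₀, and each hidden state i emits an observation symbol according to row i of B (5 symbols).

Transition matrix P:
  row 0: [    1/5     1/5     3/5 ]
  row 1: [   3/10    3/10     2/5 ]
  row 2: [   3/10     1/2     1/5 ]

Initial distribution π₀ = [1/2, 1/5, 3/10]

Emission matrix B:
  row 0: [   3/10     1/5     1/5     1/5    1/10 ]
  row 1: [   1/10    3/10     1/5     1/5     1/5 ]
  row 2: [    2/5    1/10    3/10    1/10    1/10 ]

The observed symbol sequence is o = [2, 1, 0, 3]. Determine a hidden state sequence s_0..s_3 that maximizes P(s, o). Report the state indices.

path = [2, 1, 2, 1]

t=0: δ = [1.000e-01, 4.000e-02, 9.000e-02]  (obs o_0=2)
t=1: δ = [5.400e-03, 1.350e-02, 6.000e-03]  ψ = [2, 2, 0]  (obs o_1=1)
t=2: δ = [1.215e-03, 4.050e-04, 2.160e-03]  ψ = [1, 1, 1]  (obs o_2=0)
t=3: δ = [1.296e-04, 2.160e-04, 7.290e-05]  ψ = [2, 2, 0]  (obs o_3=3)
backtrack: best end state = 1; path = [2, 1, 2, 1]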